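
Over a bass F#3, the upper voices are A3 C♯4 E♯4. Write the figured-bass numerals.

The notes F#, A, C#, E# stack in thirds as F#–A–C#–E# — an F# minor-major seventh chord. The bass F# is the root, so this is root position: figured 7.

7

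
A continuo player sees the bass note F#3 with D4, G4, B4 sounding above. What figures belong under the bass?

The notes F#, D, G, B stack in thirds as G–B–D–F# — a G major seventh chord. The bass F# is the seventh, so this is third inversion: figured 4/2.

4/2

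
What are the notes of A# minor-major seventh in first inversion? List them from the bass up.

C#, E#, G##, A#

A# minor-major seventh is A#–C#–E#–G##. First inversion puts the third (C#) in the bass, with the remaining tones above: C#, E#, G##, A#.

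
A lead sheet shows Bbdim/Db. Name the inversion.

first inversion

Bbdim/Db means Bb diminished with Db in the bass. Db is the third of Bb diminished (Bb–Db–Fb), so this is first inversion.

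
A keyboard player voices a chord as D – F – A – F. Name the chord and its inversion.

The pitch classes D, F, A arrange in thirds as D–F–A: a D minor triad.
With the root (D) in the bass, the chord is in root position (figured bass 5/3).

D minor, root position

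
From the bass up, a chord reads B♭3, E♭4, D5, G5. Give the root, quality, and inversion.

Eb major seventh, second inversion

The pitch classes Bb, Eb, D, G arrange in thirds as Eb–G–Bb–D: an Eb major seventh chord.
The lowest note is Bb, the fifth of the chord, so this is second inversion (figured bass 4/3).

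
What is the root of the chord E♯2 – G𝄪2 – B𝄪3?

E#

The distinct letter names are E#, G##, B##. Arranged as a stack of thirds they read E#–G##–B##, so E# is the root (an E# augmented triad).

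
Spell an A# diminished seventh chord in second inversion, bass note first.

Spelling A# diminished seventh: A#–C#–E–G. In second inversion the fifth is bass, giving E, G, A#, C# from the bottom.

E, G, A#, C#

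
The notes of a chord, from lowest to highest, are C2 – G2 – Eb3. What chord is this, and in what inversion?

The distinct note names are C, G, Eb. Stacked in thirds they read C–Eb–G, which is a minor triad on C.
C is the root of C minor; root in the bass means root position (figured bass 5/3).

C minor, root position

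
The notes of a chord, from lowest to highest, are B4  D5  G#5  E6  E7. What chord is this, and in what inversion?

Reducing to letter names: B, D, G#, E. These stack in thirds as E–G#–B–D — an E dominant seventh chord.
With the fifth (B) in the bass, the chord is in second inversion (figured bass 4/3).

E dominant seventh, second inversion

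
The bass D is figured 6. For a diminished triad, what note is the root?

B

The figures 6 mean the third of the chord is in the bass. If D is the third of a diminished triad, the root is B (chord tones B–D–F).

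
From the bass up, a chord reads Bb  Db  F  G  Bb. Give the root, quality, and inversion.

G half-diminished seventh, first inversion

The pitch classes Bb, Db, F, G arrange in thirds as G–Bb–Db–F: a G half-diminished seventh chord.
Bb is the third of G half-diminished seventh; third in the bass means first inversion (figured bass 6/5).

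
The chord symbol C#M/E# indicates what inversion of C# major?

first inversion

C#M/E# means C# major with E# in the bass. E# is the third of C# major (C#–E#–G#), so this is first inversion.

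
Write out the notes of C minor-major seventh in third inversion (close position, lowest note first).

B, C, Eb, G

The chord tones are C–Eb–G–B. With the seventh (B) lowest for third inversion: B, C, Eb, G.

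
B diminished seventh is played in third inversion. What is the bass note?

Ab

B diminished seventh is B–D–F–Ab. Third inversion places the seventh in the bass: Ab.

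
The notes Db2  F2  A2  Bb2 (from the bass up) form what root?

Bb

Reordering Db, F, A, Bb into stacked thirds gives Bb–Db–F–A; the bottom of that stack, Bb, is the root.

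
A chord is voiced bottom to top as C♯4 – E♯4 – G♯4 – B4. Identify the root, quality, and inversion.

The distinct note names are C#, E#, G#, B. Stacked in thirds they read C#–E#–G#–B, which is a dominant seventh chord on C#.
With the root (C#) in the bass, the chord is in root position (figured bass 7).

C# dominant seventh, root position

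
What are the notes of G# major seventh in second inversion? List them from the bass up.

D#, F##, G#, B#

G# major seventh is G#–B#–D#–F##. Second inversion puts the fifth (D#) in the bass, with the remaining tones above: D#, F##, G#, B#.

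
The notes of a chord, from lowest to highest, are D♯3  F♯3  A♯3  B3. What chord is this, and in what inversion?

B major seventh, first inversion

The distinct note names are D#, F#, A#, B. Stacked in thirds they read B–D#–F#–A#, which is a major seventh chord on B.
The lowest note is D#, the third of the chord, so this is first inversion (figured bass 6/5).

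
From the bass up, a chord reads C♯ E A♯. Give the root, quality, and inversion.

A# diminished, first inversion

Reducing to letter names: C#, E, A#. These stack in thirds as A#–C#–E — an A# diminished triad.
With the third (C#) in the bass, the chord is in first inversion (figured bass 6).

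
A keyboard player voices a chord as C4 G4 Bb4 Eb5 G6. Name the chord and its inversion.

Reducing to letter names: C, G, Bb, Eb. These stack in thirds as C–Eb–G–Bb — a C minor seventh chord.
C is the root of C minor seventh; root in the bass means root position (figured bass 7).

C minor seventh, root position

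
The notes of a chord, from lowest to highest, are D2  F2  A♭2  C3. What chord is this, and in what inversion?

Reducing to letter names: D, F, Ab, C. These stack in thirds as D–F–Ab–C — a D half-diminished seventh chord.
D is the root of D half-diminished seventh; root in the bass means root position (figured bass 7).

D half-diminished seventh, root position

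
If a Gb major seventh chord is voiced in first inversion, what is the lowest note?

Bb

In first inversion the third is lowest. For Gb major seventh (Gb–Bb–Db–F) that is Bb.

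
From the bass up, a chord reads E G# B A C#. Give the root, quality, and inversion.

Reducing to letter names: E, G#, B, A, C#. These stack in thirds as A–C#–E–G#–B — an A major ninth chord.
E is the fifth of A major ninth; fifth in the bass means second inversion.

A major ninth, second inversion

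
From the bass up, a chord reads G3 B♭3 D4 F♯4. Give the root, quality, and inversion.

The distinct note names are G, Bb, D, F#. Stacked in thirds they read G–Bb–D–F#, which is a minor-major seventh chord on G.
With the root (G) in the bass, the chord is in root position (figured bass 7).

G minor-major seventh, root position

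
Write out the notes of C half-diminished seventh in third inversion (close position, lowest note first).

C half-diminished seventh is C–Eb–Gb–Bb. Third inversion puts the seventh (Bb) in the bass, with the remaining tones above: Bb, C, Eb, Gb.

Bb, C, Eb, Gb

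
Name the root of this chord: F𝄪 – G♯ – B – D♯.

The distinct letter names are F##, G#, B, D#. Arranged as a stack of thirds they read G#–B–D#–F##, so G# is the root (a G# minor-major seventh chord).

G#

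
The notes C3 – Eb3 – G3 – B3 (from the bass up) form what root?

C

The distinct letter names are C, Eb, G, B. Arranged as a stack of thirds they read C–Eb–G–B, so C is the root (a C minor-major seventh chord).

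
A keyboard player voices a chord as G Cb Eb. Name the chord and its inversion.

The distinct note names are G, Cb, Eb. Stacked in thirds they read Cb–Eb–G, which is an augmented triad on Cb.
With the fifth (G) in the bass, the chord is in second inversion (figured bass 6/4).

Cb augmented, second inversion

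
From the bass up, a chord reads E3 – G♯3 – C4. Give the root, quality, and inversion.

C augmented, first inversion

Reducing to letter names: E, G#, C. These stack in thirds as C–E–G# — a C augmented triad.
With the third (E) in the bass, the chord is in first inversion (figured bass 6).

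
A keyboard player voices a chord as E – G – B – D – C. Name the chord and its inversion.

Reducing to letter names: E, G, B, D, C. These stack in thirds as C–E–G–B–D — a C major ninth chord.
The lowest note is E, the third of the chord, so this is first inversion.

C major ninth, first inversion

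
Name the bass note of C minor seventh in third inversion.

In third inversion the seventh is lowest. For C minor seventh (C–Eb–G–Bb) that is Bb.

Bb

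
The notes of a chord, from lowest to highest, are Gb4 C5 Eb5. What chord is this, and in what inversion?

The distinct note names are Gb, C, Eb. Stacked in thirds they read C–Eb–Gb, which is a diminished triad on C.
With the fifth (Gb) in the bass, the chord is in second inversion (figured bass 6/4).

C diminished, second inversion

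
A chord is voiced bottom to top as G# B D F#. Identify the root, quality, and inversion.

G# half-diminished seventh, root position

The pitch classes G#, B, D, F# arrange in thirds as G#–B–D–F#: a G# half-diminished seventh chord.
G# is the root of G# half-diminished seventh; root in the bass means root position (figured bass 7).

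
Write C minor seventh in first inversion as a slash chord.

First inversion of C minor seventh has the third (Eb) in the bass. As a slash chord: Cm7/Eb.

Cm7/Eb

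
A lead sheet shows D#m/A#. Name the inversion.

second inversion

D#m/A# means D# minor with A# in the bass. A# is the fifth of D# minor (D#–F#–A#), so this is second inversion.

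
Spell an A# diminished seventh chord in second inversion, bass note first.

E, G, A#, C#

Spelling A# diminished seventh: A#–C#–E–G. In second inversion the fifth is bass, giving E, G, A#, C# from the bottom.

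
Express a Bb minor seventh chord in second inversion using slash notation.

Bbm7/F

Second inversion of Bb minor seventh has the fifth (F) in the bass. As a slash chord: Bbm7/F.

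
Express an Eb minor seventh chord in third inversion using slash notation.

Third inversion of Eb minor seventh has the seventh (Db) in the bass. As a slash chord: Ebm7/Db.

Ebm7/Db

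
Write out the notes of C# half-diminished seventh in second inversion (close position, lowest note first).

C# half-diminished seventh is C#–E–G–B. Second inversion puts the fifth (G) in the bass, with the remaining tones above: G, B, C#, E.

G, B, C#, E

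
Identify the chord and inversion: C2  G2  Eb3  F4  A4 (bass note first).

The pitch classes C, G, Eb, F, A arrange in thirds as F–A–C–Eb–G: an F dominant ninth chord.
C is the fifth of F dominant ninth; fifth in the bass means second inversion.

F dominant ninth, second inversion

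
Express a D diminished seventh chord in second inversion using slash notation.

Second inversion of D diminished seventh has the fifth (Ab) in the bass. As a slash chord: Ddim7/Ab.

Ddim7/Ab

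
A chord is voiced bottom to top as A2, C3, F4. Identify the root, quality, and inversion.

F major, first inversion

Reducing to letter names: A, C, F. These stack in thirds as F–A–C — an F major triad.
A is the third of F major; third in the bass means first inversion (figured bass 6).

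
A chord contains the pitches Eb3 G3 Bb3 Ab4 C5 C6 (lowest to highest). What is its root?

Ab

The distinct letter names are Eb, G, Bb, Ab, C. Arranged as a stack of thirds they read Ab–C–Eb–G–Bb, so Ab is the root (an Ab major ninth chord).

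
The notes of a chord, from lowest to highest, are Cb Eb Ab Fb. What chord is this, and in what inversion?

The pitch classes Cb, Eb, Ab, Fb arrange in thirds as Fb–Ab–Cb–Eb: an Fb major seventh chord.
Cb is the fifth of Fb major seventh; fifth in the bass means second inversion (figured bass 4/3).

Fb major seventh, second inversion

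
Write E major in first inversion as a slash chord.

E/G#

First inversion of E major has the third (G#) in the bass. As a slash chord: E/G#.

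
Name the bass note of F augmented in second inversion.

The fifth of F augmented (F–A–C#) is C#; that is the bass in second inversion.

C#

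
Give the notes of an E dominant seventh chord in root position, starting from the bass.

E, G#, B, D

The chord tones are E–G#–B–D. With the root (E) lowest for root position: E, G#, B, D.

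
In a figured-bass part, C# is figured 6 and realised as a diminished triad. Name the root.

The figures 6 mean the third of the chord is in the bass. If C# is the third of a diminished triad, the root is A# (chord tones A#–C#–E).

A#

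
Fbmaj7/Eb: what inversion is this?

third inversion

Fbmaj7/Eb means Fb major seventh with Eb in the bass. Eb is the seventh of Fb major seventh (Fb–Ab–Cb–Eb), so this is third inversion.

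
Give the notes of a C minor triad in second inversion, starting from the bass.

C minor is C–Eb–G. Second inversion puts the fifth (G) in the bass, with the remaining tones above: G, C, Eb.

G, C, Eb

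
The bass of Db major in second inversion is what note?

Db major is Db–F–Ab. Second inversion places the fifth in the bass: Ab.

Ab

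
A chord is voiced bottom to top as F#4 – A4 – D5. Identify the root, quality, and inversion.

Reducing to letter names: F#, A, D. These stack in thirds as D–F#–A — a D major triad.
The lowest note is F#, the third of the chord, so this is first inversion (figured bass 6).

D major, first inversion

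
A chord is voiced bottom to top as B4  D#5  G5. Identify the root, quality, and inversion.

G augmented, first inversion

Reducing to letter names: B, D#, G. These stack in thirds as G–B–D# — a G augmented triad.
The lowest note is B, the third of the chord, so this is first inversion (figured bass 6).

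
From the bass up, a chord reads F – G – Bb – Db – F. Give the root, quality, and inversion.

Reducing to letter names: F, G, Bb, Db. These stack in thirds as G–Bb–Db–F — a G half-diminished seventh chord.
With the seventh (F) in the bass, the chord is in third inversion (figured bass 4/2).

G half-diminished seventh, third inversion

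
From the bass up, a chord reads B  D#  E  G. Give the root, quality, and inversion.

Reducing to letter names: B, D#, E, G. These stack in thirds as E–G–B–D# — an E minor-major seventh chord.
B is the fifth of E minor-major seventh; fifth in the bass means second inversion (figured bass 4/3).

E minor-major seventh, second inversion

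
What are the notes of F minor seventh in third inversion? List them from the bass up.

F minor seventh is F–Ab–C–Eb. Third inversion puts the seventh (Eb) in the bass, with the remaining tones above: Eb, F, Ab, C.

Eb, F, Ab, C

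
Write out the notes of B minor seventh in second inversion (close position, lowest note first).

F#, A, B, D

Spelling B minor seventh: B–D–F#–A. In second inversion the fifth is bass, giving F#, A, B, D from the bottom.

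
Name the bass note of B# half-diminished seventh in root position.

B#

In root position the root is lowest. For B# half-diminished seventh (B#–D#–F#–A#) that is B#.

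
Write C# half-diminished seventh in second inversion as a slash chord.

C#ø7/G

Second inversion of C# half-diminished seventh has the fifth (G) in the bass. As a slash chord: C#ø7/G.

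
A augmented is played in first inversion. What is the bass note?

A augmented is A–C#–E#. First inversion places the third in the bass: C#.

C#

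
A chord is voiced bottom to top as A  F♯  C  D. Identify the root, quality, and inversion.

D dominant seventh, second inversion

The pitch classes A, F#, C, D arrange in thirds as D–F#–A–C: a D dominant seventh chord.
With the fifth (A) in the bass, the chord is in second inversion (figured bass 4/3).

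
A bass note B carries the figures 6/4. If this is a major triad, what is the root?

The figures 6/4 mean the fifth of the chord is in the bass. If B is the fifth of a major triad, the root is E (chord tones E–G#–B).

E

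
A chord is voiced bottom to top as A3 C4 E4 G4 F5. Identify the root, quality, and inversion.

The distinct note names are A, C, E, G, F. Stacked in thirds they read F–A–C–E–G, which is a major ninth chord on F.
A is the third of F major ninth; third in the bass means first inversion.

F major ninth, first inversion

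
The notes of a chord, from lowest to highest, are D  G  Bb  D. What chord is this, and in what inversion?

Reducing to letter names: D, G, Bb. These stack in thirds as G–Bb–D — a G minor triad.
With the fifth (D) in the bass, the chord is in second inversion (figured bass 6/4).

G minor, second inversion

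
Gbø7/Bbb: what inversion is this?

Gbø7/Bbb means Gb half-diminished seventh with Bbb in the bass. Bbb is the third of Gb half-diminished seventh (Gb–Bbb–Dbb–Fb), so this is first inversion.

first inversion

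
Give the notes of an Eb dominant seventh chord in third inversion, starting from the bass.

Spelling Eb dominant seventh: Eb–G–Bb–Db. In third inversion the seventh is bass, giving Db, Eb, G, Bb from the bottom.

Db, Eb, G, Bb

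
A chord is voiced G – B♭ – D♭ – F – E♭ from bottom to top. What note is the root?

Reordering G, Bb, Db, F, Eb into stacked thirds gives Eb–G–Bb–Db–F; the bottom of that stack, Eb, is the root.

Eb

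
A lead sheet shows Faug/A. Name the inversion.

first inversion

Faug/A means F augmented with A in the bass. A is the third of F augmented (F–A–C#), so this is first inversion.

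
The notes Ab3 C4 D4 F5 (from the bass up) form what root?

D

Ab, C, D, F are the tones of a D half-diminished seventh chord (D–F–Ab–C), making D the root.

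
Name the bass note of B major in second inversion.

In second inversion the fifth is lowest. For B major (B–D#–F#) that is F#.

F#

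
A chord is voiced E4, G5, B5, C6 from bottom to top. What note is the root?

C

Reordering E, G, B, C into stacked thirds gives C–E–G–B; the bottom of that stack, C, is the root.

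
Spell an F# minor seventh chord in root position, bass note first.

F# minor seventh is F#–A–C#–E. Root position puts the root (F#) in the bass, with the remaining tones above: F#, A, C#, E.

F#, A, C#, E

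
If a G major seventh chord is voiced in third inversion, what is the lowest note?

F#

The seventh of G major seventh (G–B–D–F#) is F#; that is the bass in third inversion.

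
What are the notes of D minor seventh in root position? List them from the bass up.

D, F, A, C

D minor seventh is D–F–A–C. Root position puts the root (D) in the bass, with the remaining tones above: D, F, A, C.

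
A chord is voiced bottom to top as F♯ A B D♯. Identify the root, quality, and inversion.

The distinct note names are F#, A, B, D#. Stacked in thirds they read B–D#–F#–A, which is a dominant seventh chord on B.
The lowest note is F#, the fifth of the chord, so this is second inversion (figured bass 4/3).

B dominant seventh, second inversion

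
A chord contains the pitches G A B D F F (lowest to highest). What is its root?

G

Reordering G, A, B, D, F into stacked thirds gives G–B–D–F–A; the bottom of that stack, G, is the root.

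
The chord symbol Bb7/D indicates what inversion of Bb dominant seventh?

first inversion

Bb7/D means Bb dominant seventh with D in the bass. D is the third of Bb dominant seventh (Bb–D–F–Ab), so this is first inversion.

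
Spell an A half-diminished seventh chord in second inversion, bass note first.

The chord tones are A–C–Eb–G. With the fifth (Eb) lowest for second inversion: Eb, G, A, C.

Eb, G, A, C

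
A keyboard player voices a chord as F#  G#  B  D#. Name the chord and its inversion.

G# minor seventh, third inversion

The pitch classes F#, G#, B, D# arrange in thirds as G#–B–D#–F#: a G# minor seventh chord.
The lowest note is F#, the seventh of the chord, so this is third inversion (figured bass 4/2).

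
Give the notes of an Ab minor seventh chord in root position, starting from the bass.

Ab, Cb, Eb, Gb

Spelling Ab minor seventh: Ab–Cb–Eb–Gb. In root position the root is bass, giving Ab, Cb, Eb, Gb from the bottom.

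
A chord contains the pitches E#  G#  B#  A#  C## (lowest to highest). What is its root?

E#, G#, B#, A#, C## are the tones of an A# dominant ninth chord (A#–C##–E#–G#–B#), making A# the root.

A#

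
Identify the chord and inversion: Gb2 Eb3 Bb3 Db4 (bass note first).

The distinct note names are Gb, Eb, Bb, Db. Stacked in thirds they read Eb–Gb–Bb–Db, which is a minor seventh chord on Eb.
The lowest note is Gb, the third of the chord, so this is first inversion (figured bass 6/5).

Eb minor seventh, first inversion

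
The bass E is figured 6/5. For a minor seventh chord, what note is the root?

C#

The figures 6/5 mean the third of the chord is in the bass. If E is the third of a minor seventh chord, the root is C# (chord tones C#–E–G#–B).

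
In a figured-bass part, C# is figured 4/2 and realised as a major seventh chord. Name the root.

The figures 4/2 mean the seventh of the chord is in the bass. If C# is the seventh of a major seventh chord, the root is D (chord tones D–F#–A–C#).

D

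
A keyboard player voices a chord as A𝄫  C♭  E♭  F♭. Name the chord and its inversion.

Reducing to letter names: Abb, Cb, Eb, Fb. These stack in thirds as Fb–Abb–Cb–Eb — an Fb minor-major seventh chord.
The lowest note is Abb, the third of the chord, so this is first inversion (figured bass 6/5).

Fb minor-major seventh, first inversion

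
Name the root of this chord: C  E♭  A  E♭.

A

The distinct letter names are C, Eb, A. Arranged as a stack of thirds they read A–C–Eb, so A is the root (an A diminished triad).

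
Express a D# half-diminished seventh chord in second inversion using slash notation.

Second inversion of D# half-diminished seventh has the fifth (A) in the bass. As a slash chord: D#ø7/A.

D#ø7/A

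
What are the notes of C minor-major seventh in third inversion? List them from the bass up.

C minor-major seventh is C–Eb–G–B. Third inversion puts the seventh (B) in the bass, with the remaining tones above: B, C, Eb, G.

B, C, Eb, G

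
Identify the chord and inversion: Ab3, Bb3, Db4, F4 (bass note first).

Bb minor seventh, third inversion

The distinct note names are Ab, Bb, Db, F. Stacked in thirds they read Bb–Db–F–Ab, which is a minor seventh chord on Bb.
With the seventh (Ab) in the bass, the chord is in third inversion (figured bass 4/2).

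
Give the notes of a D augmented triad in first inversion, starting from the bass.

Spelling D augmented: D–F#–A#. In first inversion the third is bass, giving F#, A#, D from the bottom.

F#, A#, D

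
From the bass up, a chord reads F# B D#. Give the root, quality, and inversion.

B major, second inversion

The distinct note names are F#, B, D#. Stacked in thirds they read B–D#–F#, which is a major triad on B.
With the fifth (F#) in the bass, the chord is in second inversion (figured bass 6/4).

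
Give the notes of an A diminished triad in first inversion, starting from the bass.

A diminished is A–C–Eb. First inversion puts the third (C) in the bass, with the remaining tones above: C, Eb, A.

C, Eb, A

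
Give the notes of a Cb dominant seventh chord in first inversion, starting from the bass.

Cb dominant seventh is Cb–Eb–Gb–Bbb. First inversion puts the third (Eb) in the bass, with the remaining tones above: Eb, Gb, Bbb, Cb.

Eb, Gb, Bbb, Cb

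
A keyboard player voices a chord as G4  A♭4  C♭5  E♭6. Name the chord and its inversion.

The pitch classes G, Ab, Cb, Eb arrange in thirds as Ab–Cb–Eb–G: an Ab minor-major seventh chord.
G is the seventh of Ab minor-major seventh; seventh in the bass means third inversion (figured bass 4/2).

Ab minor-major seventh, third inversion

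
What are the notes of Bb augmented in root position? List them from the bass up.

Bb, D, F#

The chord tones are Bb–D–F#. With the root (Bb) lowest for root position: Bb, D, F#.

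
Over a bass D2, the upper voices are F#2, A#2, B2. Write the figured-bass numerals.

6/5

The notes D, F#, A#, B stack in thirds as B–D–F#–A# — a B minor-major seventh chord. The bass D is the third, so this is first inversion: figured 6/5.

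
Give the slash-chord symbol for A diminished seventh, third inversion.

Third inversion of A diminished seventh has the seventh (Gb) in the bass. As a slash chord: Adim7/Gb.

Adim7/Gb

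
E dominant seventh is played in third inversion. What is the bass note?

In third inversion the seventh is lowest. For E dominant seventh (E–G#–B–D) that is D.

D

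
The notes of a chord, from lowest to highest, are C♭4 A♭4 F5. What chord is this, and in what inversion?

F diminished, second inversion

The pitch classes Cb, Ab, F arrange in thirds as F–Ab–Cb: an F diminished triad.
Cb is the fifth of F diminished; fifth in the bass means second inversion (figured bass 6/4).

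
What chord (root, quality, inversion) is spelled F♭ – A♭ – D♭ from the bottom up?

Db minor, first inversion

The pitch classes Fb, Ab, Db arrange in thirds as Db–Fb–Ab: a Db minor triad.
With the third (Fb) in the bass, the chord is in first inversion (figured bass 6).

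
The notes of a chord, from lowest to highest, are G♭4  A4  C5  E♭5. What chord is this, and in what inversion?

A diminished seventh, third inversion

The distinct note names are Gb, A, C, Eb. Stacked in thirds they read A–C–Eb–Gb, which is a diminished seventh chord on A.
Gb is the seventh of A diminished seventh; seventh in the bass means third inversion (figured bass 4/2).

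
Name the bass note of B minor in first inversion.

D

The third of B minor (B–D–F#) is D; that is the bass in first inversion.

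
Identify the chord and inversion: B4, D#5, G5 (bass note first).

The distinct note names are B, D#, G. Stacked in thirds they read G–B–D#, which is an augmented triad on G.
With the third (B) in the bass, the chord is in first inversion (figured bass 6).

G augmented, first inversion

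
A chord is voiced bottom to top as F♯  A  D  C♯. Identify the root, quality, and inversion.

D major seventh, first inversion

The pitch classes F#, A, D, C# arrange in thirds as D–F#–A–C#: a D major seventh chord.
F# is the third of D major seventh; third in the bass means first inversion (figured bass 6/5).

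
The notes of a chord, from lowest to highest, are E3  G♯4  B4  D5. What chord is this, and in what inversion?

Reducing to letter names: E, G#, B, D. These stack in thirds as E–G#–B–D — an E dominant seventh chord.
With the root (E) in the bass, the chord is in root position (figured bass 7).

E dominant seventh, root position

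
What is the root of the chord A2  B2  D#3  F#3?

A, B, D#, F# are the tones of a B dominant seventh chord (B–D#–F#–A), making B the root.

B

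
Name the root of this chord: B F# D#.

The distinct letter names are B, F#, D#. Arranged as a stack of thirds they read B–D#–F#, so B is the root (a B major triad).

B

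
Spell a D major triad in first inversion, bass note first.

The chord tones are D–F#–A. With the third (F#) lowest for first inversion: F#, A, D.

F#, A, D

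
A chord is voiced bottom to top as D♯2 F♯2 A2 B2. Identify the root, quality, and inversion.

B dominant seventh, first inversion

Reducing to letter names: D#, F#, A, B. These stack in thirds as B–D#–F#–A — a B dominant seventh chord.
With the third (D#) in the bass, the chord is in first inversion (figured bass 6/5).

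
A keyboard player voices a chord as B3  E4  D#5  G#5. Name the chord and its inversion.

Reducing to letter names: B, E, D#, G#. These stack in thirds as E–G#–B–D# — an E major seventh chord.
B is the fifth of E major seventh; fifth in the bass means second inversion (figured bass 4/3).

E major seventh, second inversion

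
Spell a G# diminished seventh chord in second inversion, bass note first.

G# diminished seventh is G#–B–D–F. Second inversion puts the fifth (D) in the bass, with the remaining tones above: D, F, G#, B.

D, F, G#, B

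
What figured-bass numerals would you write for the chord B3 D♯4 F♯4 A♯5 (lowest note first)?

The notes B, D#, F#, A# stack in thirds as B–D#–F#–A# — a B major seventh chord. The bass B is the root, so this is root position: figured 7.

7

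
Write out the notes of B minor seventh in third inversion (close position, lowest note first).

A, B, D, F#

The chord tones are B–D–F#–A. With the seventh (A) lowest for third inversion: A, B, D, F#.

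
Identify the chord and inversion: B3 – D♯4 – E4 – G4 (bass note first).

E minor-major seventh, second inversion

Reducing to letter names: B, D#, E, G. These stack in thirds as E–G–B–D# — an E minor-major seventh chord.
With the fifth (B) in the bass, the chord is in second inversion (figured bass 4/3).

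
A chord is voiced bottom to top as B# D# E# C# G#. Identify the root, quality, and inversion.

Reducing to letter names: B#, D#, E#, C#, G#. These stack in thirds as C#–E#–G#–B#–D# — a C# major ninth chord.
B# is the seventh of C# major ninth; seventh in the bass means third inversion.

C# major ninth, third inversion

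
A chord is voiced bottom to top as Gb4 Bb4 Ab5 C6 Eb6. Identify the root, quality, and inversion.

The pitch classes Gb, Bb, Ab, C, Eb arrange in thirds as Ab–C–Eb–Gb–Bb: an Ab dominant ninth chord.
With the seventh (Gb) in the bass, the chord is in third inversion.

Ab dominant ninth, third inversion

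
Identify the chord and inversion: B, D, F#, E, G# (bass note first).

E dominant ninth, second inversion

Reducing to letter names: B, D, F#, E, G#. These stack in thirds as E–G#–B–D–F# — an E dominant ninth chord.
The lowest note is B, the fifth of the chord, so this is second inversion.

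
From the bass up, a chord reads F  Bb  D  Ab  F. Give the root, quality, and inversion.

Bb dominant seventh, second inversion

The pitch classes F, Bb, D, Ab arrange in thirds as Bb–D–F–Ab: a Bb dominant seventh chord.
The lowest note is F, the fifth of the chord, so this is second inversion (figured bass 4/3).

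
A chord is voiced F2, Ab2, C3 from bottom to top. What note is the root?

F

F, Ab, C are the tones of an F minor triad (F–Ab–C), making F the root.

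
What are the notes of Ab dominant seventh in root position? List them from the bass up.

The chord tones are Ab–C–Eb–Gb. With the root (Ab) lowest for root position: Ab, C, Eb, Gb.

Ab, C, Eb, Gb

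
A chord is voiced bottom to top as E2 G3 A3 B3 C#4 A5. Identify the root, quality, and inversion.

A dominant ninth, second inversion

The pitch classes E, G, A, B, C# arrange in thirds as A–C#–E–G–B: an A dominant ninth chord.
E is the fifth of A dominant ninth; fifth in the bass means second inversion.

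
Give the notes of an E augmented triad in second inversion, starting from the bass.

B#, E, G#

The chord tones are E–G#–B#. With the fifth (B#) lowest for second inversion: B#, E, G#.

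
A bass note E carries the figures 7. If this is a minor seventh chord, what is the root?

The figures 7 mean the root of the chord is in the bass. If E is the root of a minor seventh chord, the root is E (chord tones E–G–B–D).

E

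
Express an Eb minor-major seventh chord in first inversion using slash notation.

Ebm(maj7)/Gb

First inversion of Eb minor-major seventh has the third (Gb) in the bass. As a slash chord: Ebm(maj7)/Gb.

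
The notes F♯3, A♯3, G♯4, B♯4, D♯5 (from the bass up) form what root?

F#, A#, G#, B#, D# are the tones of a G# dominant ninth chord (G#–B#–D#–F#–A#), making G# the root.

G#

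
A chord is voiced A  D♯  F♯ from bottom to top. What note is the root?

D#

The distinct letter names are A, D#, F#. Arranged as a stack of thirds they read D#–F#–A, so D# is the root (a D# diminished triad).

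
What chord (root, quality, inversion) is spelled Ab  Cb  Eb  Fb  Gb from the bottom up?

Fb major ninth, first inversion

The distinct note names are Ab, Cb, Eb, Fb, Gb. Stacked in thirds they read Fb–Ab–Cb–Eb–Gb, which is a major ninth chord on Fb.
With the third (Ab) in the bass, the chord is in first inversion.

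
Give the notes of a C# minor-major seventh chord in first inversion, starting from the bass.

The chord tones are C#–E–G#–B#. With the third (E) lowest for first inversion: E, G#, B#, C#.

E, G#, B#, C#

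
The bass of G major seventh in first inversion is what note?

B

G major seventh is G–B–D–F#. First inversion places the third in the bass: B.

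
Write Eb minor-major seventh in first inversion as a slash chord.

First inversion of Eb minor-major seventh has the third (Gb) in the bass. As a slash chord: Ebm(maj7)/Gb.

Ebm(maj7)/Gb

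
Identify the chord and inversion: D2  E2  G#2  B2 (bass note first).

E dominant seventh, third inversion

The distinct note names are D, E, G#, B. Stacked in thirds they read E–G#–B–D, which is a dominant seventh chord on E.
The lowest note is D, the seventh of the chord, so this is third inversion (figured bass 4/2).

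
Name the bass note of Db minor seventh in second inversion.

Ab

In second inversion the fifth is lowest. For Db minor seventh (Db–Fb–Ab–Cb) that is Ab.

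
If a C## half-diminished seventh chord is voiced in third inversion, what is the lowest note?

B#

The seventh of C## half-diminished seventh (C##–E#–G#–B#) is B#; that is the bass in third inversion.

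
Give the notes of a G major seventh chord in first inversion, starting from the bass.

B, D, F#, G

Spelling G major seventh: G–B–D–F#. In first inversion the third is bass, giving B, D, F#, G from the bottom.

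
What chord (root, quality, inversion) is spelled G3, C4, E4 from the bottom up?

C major, second inversion

Reducing to letter names: G, C, E. These stack in thirds as C–E–G — a C major triad.
With the fifth (G) in the bass, the chord is in second inversion (figured bass 6/4).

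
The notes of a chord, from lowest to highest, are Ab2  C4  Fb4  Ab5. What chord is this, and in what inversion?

Fb augmented, first inversion

The distinct note names are Ab, C, Fb. Stacked in thirds they read Fb–Ab–C, which is an augmented triad on Fb.
Ab is the third of Fb augmented; third in the bass means first inversion (figured bass 6).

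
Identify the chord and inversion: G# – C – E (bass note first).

The distinct note names are G#, C, E. Stacked in thirds they read C–E–G#, which is an augmented triad on C.
G# is the fifth of C augmented; fifth in the bass means second inversion (figured bass 6/4).

C augmented, second inversion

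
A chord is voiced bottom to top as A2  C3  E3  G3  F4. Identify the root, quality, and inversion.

Reducing to letter names: A, C, E, G, F. These stack in thirds as F–A–C–E–G — an F major ninth chord.
With the third (A) in the bass, the chord is in first inversion.

F major ninth, first inversion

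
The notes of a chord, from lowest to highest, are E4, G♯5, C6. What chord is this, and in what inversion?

The distinct note names are E, G#, C. Stacked in thirds they read C–E–G#, which is an augmented triad on C.
With the third (E) in the bass, the chord is in first inversion (figured bass 6).

C augmented, first inversion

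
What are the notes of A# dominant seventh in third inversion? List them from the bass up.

G#, A#, C##, E#

A# dominant seventh is A#–C##–E#–G#. Third inversion puts the seventh (G#) in the bass, with the remaining tones above: G#, A#, C##, E#.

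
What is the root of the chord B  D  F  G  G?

B, D, F, G are the tones of a G dominant seventh chord (G–B–D–F), making G the root.

G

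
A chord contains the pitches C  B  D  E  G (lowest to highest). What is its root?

C

C, B, D, E, G are the tones of a C major ninth chord (C–E–G–B–D), making C the root.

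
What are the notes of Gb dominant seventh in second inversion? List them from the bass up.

The chord tones are Gb–Bb–Db–Fb. With the fifth (Db) lowest for second inversion: Db, Fb, Gb, Bb.

Db, Fb, Gb, Bb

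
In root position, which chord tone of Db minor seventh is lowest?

In root position the root is lowest. For Db minor seventh (Db–Fb–Ab–Cb) that is Db.

Db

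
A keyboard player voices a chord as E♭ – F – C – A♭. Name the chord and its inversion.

F minor seventh, third inversion

The distinct note names are Eb, F, C, Ab. Stacked in thirds they read F–Ab–C–Eb, which is a minor seventh chord on F.
Eb is the seventh of F minor seventh; seventh in the bass means third inversion (figured bass 4/2).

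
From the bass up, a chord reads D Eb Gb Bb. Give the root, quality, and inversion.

Eb minor-major seventh, third inversion

The pitch classes D, Eb, Gb, Bb arrange in thirds as Eb–Gb–Bb–D: an Eb minor-major seventh chord.
The lowest note is D, the seventh of the chord, so this is third inversion (figured bass 4/2).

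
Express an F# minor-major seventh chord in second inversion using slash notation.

Second inversion of F# minor-major seventh has the fifth (C#) in the bass. As a slash chord: F#m(maj7)/C#.

F#m(maj7)/C#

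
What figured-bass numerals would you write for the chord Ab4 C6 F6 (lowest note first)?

6

The notes Ab, C, F stack in thirds as F–Ab–C — an F minor triad. The bass Ab is the third, so this is first inversion: figured 6.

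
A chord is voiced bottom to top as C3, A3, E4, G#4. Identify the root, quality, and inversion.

The pitch classes C, A, E, G# arrange in thirds as A–C–E–G#: an A minor-major seventh chord.
C is the third of A minor-major seventh; third in the bass means first inversion (figured bass 6/5).

A minor-major seventh, first inversion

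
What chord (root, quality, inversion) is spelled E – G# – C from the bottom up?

The pitch classes E, G#, C arrange in thirds as C–E–G#: a C augmented triad.
The lowest note is E, the third of the chord, so this is first inversion (figured bass 6).

C augmented, first inversion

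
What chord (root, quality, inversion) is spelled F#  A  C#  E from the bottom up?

F# minor seventh, root position

The distinct note names are F#, A, C#, E. Stacked in thirds they read F#–A–C#–E, which is a minor seventh chord on F#.
F# is the root of F# minor seventh; root in the bass means root position (figured bass 7).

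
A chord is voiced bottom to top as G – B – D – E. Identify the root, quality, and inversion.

E minor seventh, first inversion

Reducing to letter names: G, B, D, E. These stack in thirds as E–G–B–D — an E minor seventh chord.
G is the third of E minor seventh; third in the bass means first inversion (figured bass 6/5).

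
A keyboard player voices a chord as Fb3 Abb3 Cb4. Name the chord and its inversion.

The distinct note names are Fb, Abb, Cb. Stacked in thirds they read Fb–Abb–Cb, which is a minor triad on Fb.
The lowest note is Fb, the root of the chord, so this is root position (figured bass 5/3).

Fb minor, root position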